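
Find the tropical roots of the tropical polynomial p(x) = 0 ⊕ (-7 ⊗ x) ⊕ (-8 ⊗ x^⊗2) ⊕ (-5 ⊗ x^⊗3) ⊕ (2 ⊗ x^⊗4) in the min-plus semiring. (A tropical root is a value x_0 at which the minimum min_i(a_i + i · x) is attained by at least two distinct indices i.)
Roots: {-7, -3, 1, 7}

Each tropical root is a break point of the lower envelope of the lines y = a_i + i · x (there are 5 lines, with slopes 0, 1, ..., 4). Only the lines that attain the minimum somewhere contribute to roots; other lines are dominated. Here the surviving (envelope) indices are i = 4, i = 3, i = 2, i = 1, i = 0.
Intersections between consecutive envelope lines give the roots: for adjacent envelope indices i < j the intersection is x = (a_i − a_j) / (j − i). Reading off the sorted break points: {-7, -3, 1, 7}.
Verification: at each break x_0, at least two indices attain the minimum of min_i(a_i + i · x_0).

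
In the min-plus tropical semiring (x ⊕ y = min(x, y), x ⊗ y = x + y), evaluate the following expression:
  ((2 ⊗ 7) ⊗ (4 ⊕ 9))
((2 ⊗ 7) ⊗ (4 ⊕ 9)) = 13

Expand innermost to outermost. Recall ⊕ takes the minimum of its arguments and ⊗ takes their sum. Working out the expression ((2 ⊗ 7) ⊗ (4 ⊕ 9)) gives 13.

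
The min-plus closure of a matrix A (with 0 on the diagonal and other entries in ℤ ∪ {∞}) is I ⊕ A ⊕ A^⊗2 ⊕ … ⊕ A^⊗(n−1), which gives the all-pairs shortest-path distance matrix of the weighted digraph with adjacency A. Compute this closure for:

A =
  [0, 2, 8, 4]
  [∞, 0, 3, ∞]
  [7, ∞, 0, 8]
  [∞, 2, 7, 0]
Closure =
  [0, 2, 5, 4]
  [10, 0, 3, 11]
  [7, 9, 0, 8]
  [12, 2, 5, 0]

This is the Floyd-Warshall all-pairs shortest-path computation. For each intermediate vertex k = 0, 1, …, 3, update dist[i][j] ← min(dist[i][j], dist[i][k] + dist[k][j]). The final matrix gives, for each (i, j), the minimum total weight of any directed path from i to j (possibly empty when i = j).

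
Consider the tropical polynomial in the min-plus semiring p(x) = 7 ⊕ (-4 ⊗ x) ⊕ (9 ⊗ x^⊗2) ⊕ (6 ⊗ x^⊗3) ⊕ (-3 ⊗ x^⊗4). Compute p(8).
p(8) = 4

A tropical monomial a ⊗ x^⊗i evaluates to a + i · x. Evaluating each term at x = 8:
  Term 0 contributes 7 + 0 · 8 = 7
  Term 1 contributes -4 + 1 · 8 = 4
  Term 2 contributes 9 + 2 · 8 = 25
  Term 3 contributes 6 + 3 · 8 = 30
  Term 4 contributes -3 + 4 · 8 = 29
p(8) = ⊕ of these = min[7, 4, 25, 30, 29] = 4.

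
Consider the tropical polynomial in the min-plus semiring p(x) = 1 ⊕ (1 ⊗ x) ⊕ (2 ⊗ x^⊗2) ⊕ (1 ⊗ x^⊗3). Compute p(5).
p(5) = 1

A tropical monomial a ⊗ x^⊗i evaluates to a + i · x. Evaluating each term at x = 5:
  Term 0 contributes 1 + 0 · 5 = 1
  Term 1 contributes 1 + 1 · 5 = 6
  Term 2 contributes 2 + 2 · 5 = 12
  Term 3 contributes 1 + 3 · 5 = 16
p(5) = ⊕ of these = min[1, 6, 12, 16] = 1.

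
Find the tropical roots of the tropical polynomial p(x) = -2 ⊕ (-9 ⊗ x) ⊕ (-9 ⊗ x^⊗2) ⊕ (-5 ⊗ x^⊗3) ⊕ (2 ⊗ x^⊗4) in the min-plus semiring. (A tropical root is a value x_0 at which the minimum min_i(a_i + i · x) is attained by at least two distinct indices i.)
Roots: {-7, -4, 0, 7}

Each tropical root is a break point of the lower envelope of the lines y = a_i + i · x (there are 5 lines, with slopes 0, 1, ..., 4). Only the lines that attain the minimum somewhere contribute to roots; other lines are dominated. Here the surviving (envelope) indices are i = 4, i = 3, i = 2, i = 1, i = 0.
Intersections between consecutive envelope lines give the roots: for adjacent envelope indices i < j the intersection is x = (a_i − a_j) / (j − i). Reading off the sorted break points: {-7, -4, 0, 7}.
Verification: at each break x_0, at least two indices attain the minimum of min_i(a_i + i · x_0).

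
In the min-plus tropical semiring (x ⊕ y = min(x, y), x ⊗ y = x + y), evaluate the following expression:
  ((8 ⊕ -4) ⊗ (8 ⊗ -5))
((8 ⊕ -4) ⊗ (8 ⊗ -5)) = -1

Expand innermost to outermost. Recall ⊕ takes the minimum of its arguments and ⊗ takes their sum. Working out the expression ((8 ⊕ -4) ⊗ (8 ⊗ -5)) gives -1.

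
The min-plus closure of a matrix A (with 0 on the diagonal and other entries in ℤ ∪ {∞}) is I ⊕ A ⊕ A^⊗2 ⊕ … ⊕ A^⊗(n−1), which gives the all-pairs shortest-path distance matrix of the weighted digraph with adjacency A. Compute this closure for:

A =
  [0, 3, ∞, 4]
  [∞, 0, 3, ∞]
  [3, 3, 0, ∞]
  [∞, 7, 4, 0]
Closure =
  [0, 3, 6, 4]
  [6, 0, 3, 10]
  [3, 3, 0, 7]
  [7, 7, 4, 0]

This is the Floyd-Warshall all-pairs shortest-path computation. For each intermediate vertex k = 0, 1, …, 3, update dist[i][j] ← min(dist[i][j], dist[i][k] + dist[k][j]). The final matrix gives, for each (i, j), the minimum total weight of any directed path from i to j (possibly empty when i = j).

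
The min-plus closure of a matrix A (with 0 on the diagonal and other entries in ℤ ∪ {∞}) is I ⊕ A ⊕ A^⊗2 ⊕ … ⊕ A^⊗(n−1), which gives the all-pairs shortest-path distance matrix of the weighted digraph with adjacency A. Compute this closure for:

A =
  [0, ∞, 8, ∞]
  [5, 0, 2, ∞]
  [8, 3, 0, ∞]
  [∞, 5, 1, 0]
Closure =
  [0, 11, 8, ∞]
  [5, 0, 2, ∞]
  [8, 3, 0, ∞]
  [9, 4, 1, 0]

This is the Floyd-Warshall all-pairs shortest-path computation. For each intermediate vertex k = 0, 1, …, 3, update dist[i][j] ← min(dist[i][j], dist[i][k] + dist[k][j]). The final matrix gives, for each (i, j), the minimum total weight of any directed path from i to j (possibly empty when i = j).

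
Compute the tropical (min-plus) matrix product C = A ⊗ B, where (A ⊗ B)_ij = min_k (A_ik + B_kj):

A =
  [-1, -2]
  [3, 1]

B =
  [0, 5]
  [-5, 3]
A ⊗ B =
  [-7, 1]
  [-4, 4]

Apply the min-plus product entry-by-entry:
  C[0][0] = min over k of (A[0][0] + B[0][0] = -1 + 0 = -1, A[0][1] + B[1][0] = -2 + -5 = -7) = -7 (attained at k = 1)
  C[0][1] = min over k of (A[0][0] + B[0][1] = -1 + 5 = 4, A[0][1] + B[1][1] = -2 + 3 = 1) = 1 (attained at k = 1)
  C[1][0] = min over k of (A[1][0] + B[0][0] = 3 + 0 = 3, A[1][1] + B[1][0] = 1 + -5 = -4) = -4 (attained at k = 1)
  C[1][1] = min over k of (A[1][0] + B[0][1] = 3 + 5 = 8, A[1][1] + B[1][1] = 1 + 3 = 4) = 4 (attained at k = 1)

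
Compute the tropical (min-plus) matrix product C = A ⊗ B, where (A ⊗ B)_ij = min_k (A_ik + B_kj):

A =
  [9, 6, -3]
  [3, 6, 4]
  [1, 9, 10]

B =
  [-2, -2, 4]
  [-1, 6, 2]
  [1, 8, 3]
A ⊗ B =
  [-2, 5, 0]
  [1, 1, 7]
  [-1, -1, 5]

Apply the min-plus product entry-by-entry:
  C[0][0] = min over k of (A[0][0] + B[0][0] = 9 + -2 = 7, A[0][1] + B[1][0] = 6 + -1 = 5, A[0][2] + B[2][0] = -3 + 1 = -2) = -2 (attained at k = 2)
  C[0][1] = min over k of (A[0][0] + B[0][1] = 9 + -2 = 7, A[0][1] + B[1][1] = 6 + 6 = 12, A[0][2] + B[2][1] = -3 + 8 = 5) = 5 (attained at k = 2)
  C[0][2] = min over k of (A[0][0] + B[0][2] = 9 + 4 = 13, A[0][1] + B[1][2] = 6 + 2 = 8, A[0][2] + B[2][2] = -3 + 3 = 0) = 0 (attained at k = 2)
  C[1][0] = min over k of (A[1][0] + B[0][0] = 3 + -2 = 1, A[1][1] + B[1][0] = 6 + -1 = 5, A[1][2] + B[2][0] = 4 + 1 = 5) = 1 (attained at k = 0)
  C[1][1] = min over k of (A[1][0] + B[0][1] = 3 + -2 = 1, A[1][1] + B[1][1] = 6 + 6 = 12, A[1][2] + B[2][1] = 4 + 8 = 12) = 1 (attained at k = 0)
  C[1][2] = min over k of (A[1][0] + B[0][2] = 3 + 4 = 7, A[1][1] + B[1][2] = 6 + 2 = 8, A[1][2] + B[2][2] = 4 + 3 = 7) = 7 (attained at k = 0)
  C[2][0] = min over k of (A[2][0] + B[0][0] = 1 + -2 = -1, A[2][1] + B[1][0] = 9 + -1 = 8, A[2][2] + B[2][0] = 10 + 1 = 11) = -1 (attained at k = 0)
  C[2][1] = min over k of (A[2][0] + B[0][1] = 1 + -2 = -1, A[2][1] + B[1][1] = 9 + 6 = 15, A[2][2] + B[2][1] = 10 + 8 = 18) = -1 (attained at k = 0)
  C[2][2] = min over k of (A[2][0] + B[0][2] = 1 + 4 = 5, A[2][1] + B[1][2] = 9 + 2 = 11, A[2][2] + B[2][2] = 10 + 3 = 13) = 5 (attained at k = 0)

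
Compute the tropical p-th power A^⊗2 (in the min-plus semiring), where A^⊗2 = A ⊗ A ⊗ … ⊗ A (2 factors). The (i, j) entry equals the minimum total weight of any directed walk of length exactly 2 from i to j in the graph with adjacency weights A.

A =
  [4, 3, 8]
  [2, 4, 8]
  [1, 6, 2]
A^⊗2 =
  [5, 7, 10]
  [6, 5, 10]
  [3, 4, 4]

Each entry (A^⊗2)_ij equals the minimum over all length-2 walks i = v_0 → v_1 → … → v_2 = j of Σ_t A[v_t][v_{t+1}]. For example, for (i, j) = (0, 2) we minimise over 3 possible intermediate vertex sequences; the minimum is 10, attained along the walk 0 → 2 → 2.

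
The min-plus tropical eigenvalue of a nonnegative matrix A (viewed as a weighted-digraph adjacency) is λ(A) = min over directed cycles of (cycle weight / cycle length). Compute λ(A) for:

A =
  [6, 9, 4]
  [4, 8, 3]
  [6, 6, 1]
λ(A) = 1

Enumerate directed cycles and compute their means (weight / length). Sample:
  cycle 0 → 0: weight = 6, length = 1, mean = 6/1 ≈ 6.000
  cycle 1 → 1: weight = 8, length = 1, mean = 8/1 ≈ 8.000
  cycle 2 → 2: weight = 1, length = 1, mean = 1/1 ≈ 1.000
  cycle 0 → 1 → 0: weight = 13, length = 2, mean = 13/2 ≈ 6.500
  cycle 0 → 2 → 0: weight = 10, length = 2, mean = 10/2 ≈ 5.000
  cycle 1 → 0 → 1: weight = 13, length = 2, mean = 13/2 ≈ 6.500
Minimum mean = 1.000, attained e.g. along the cycle 2 → 2 with weight 1 and length 1. So λ(A) = 1/1 = 1.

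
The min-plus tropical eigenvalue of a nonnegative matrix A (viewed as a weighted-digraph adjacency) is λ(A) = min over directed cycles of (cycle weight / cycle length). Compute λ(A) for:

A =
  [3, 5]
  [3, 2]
λ(A) = 2

Enumerate directed cycles and compute their means (weight / length). Sample:
  cycle 0 → 0: weight = 3, length = 1, mean = 3/1 ≈ 3.000
  cycle 1 → 1: weight = 2, length = 1, mean = 2/1 ≈ 2.000
  cycle 0 → 1 → 0: weight = 8, length = 2, mean = 8/2 ≈ 4.000
  cycle 1 → 0 → 1: weight = 8, length = 2, mean = 8/2 ≈ 4.000
Minimum mean = 2.000, attained e.g. along the cycle 1 → 1 with weight 2 and length 1. So λ(A) = 2/1 = 2.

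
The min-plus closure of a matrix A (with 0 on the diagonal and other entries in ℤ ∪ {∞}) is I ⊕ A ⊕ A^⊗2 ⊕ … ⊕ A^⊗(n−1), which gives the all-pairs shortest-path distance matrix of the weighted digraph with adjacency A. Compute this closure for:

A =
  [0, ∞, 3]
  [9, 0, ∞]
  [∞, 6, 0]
Closure =
  [0, 9, 3]
  [9, 0, 12]
  [15, 6, 0]

This is the Floyd-Warshall all-pairs shortest-path computation. For each intermediate vertex k = 0, 1, …, 2, update dist[i][j] ← min(dist[i][j], dist[i][k] + dist[k][j]). The final matrix gives, for each (i, j), the minimum total weight of any directed path from i to j (possibly empty when i = j).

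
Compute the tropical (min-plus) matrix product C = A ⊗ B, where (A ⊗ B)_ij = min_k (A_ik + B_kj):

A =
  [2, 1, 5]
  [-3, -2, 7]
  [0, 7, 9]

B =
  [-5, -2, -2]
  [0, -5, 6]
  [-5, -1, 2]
A ⊗ B =
  [-3, -4, 0]
  [-8, -7, -5]
  [-5, -2, -2]

Apply the min-plus product entry-by-entry:
  C[0][0] = min over k of (A[0][0] + B[0][0] = 2 + -5 = -3, A[0][1] + B[1][0] = 1 + 0 = 1, A[0][2] + B[2][0] = 5 + -5 = 0) = -3 (attained at k = 0)
  C[0][1] = min over k of (A[0][0] + B[0][1] = 2 + -2 = 0, A[0][1] + B[1][1] = 1 + -5 = -4, A[0][2] + B[2][1] = 5 + -1 = 4) = -4 (attained at k = 1)
  C[0][2] = min over k of (A[0][0] + B[0][2] = 2 + -2 = 0, A[0][1] + B[1][2] = 1 + 6 = 7, A[0][2] + B[2][2] = 5 + 2 = 7) = 0 (attained at k = 0)
  C[1][0] = min over k of (A[1][0] + B[0][0] = -3 + -5 = -8, A[1][1] + B[1][0] = -2 + 0 = -2, A[1][2] + B[2][0] = 7 + -5 = 2) = -8 (attained at k = 0)
  C[1][1] = min over k of (A[1][0] + B[0][1] = -3 + -2 = -5, A[1][1] + B[1][1] = -2 + -5 = -7, A[1][2] + B[2][1] = 7 + -1 = 6) = -7 (attained at k = 1)
  C[1][2] = min over k of (A[1][0] + B[0][2] = -3 + -2 = -5, A[1][1] + B[1][2] = -2 + 6 = 4, A[1][2] + B[2][2] = 7 + 2 = 9) = -5 (attained at k = 0)
  C[2][0] = min over k of (A[2][0] + B[0][0] = 0 + -5 = -5, A[2][1] + B[1][0] = 7 + 0 = 7, A[2][2] + B[2][0] = 9 + -5 = 4) = -5 (attained at k = 0)
  C[2][1] = min over k of (A[2][0] + B[0][1] = 0 + -2 = -2, A[2][1] + B[1][1] = 7 + -5 = 2, A[2][2] + B[2][1] = 9 + -1 = 8) = -2 (attained at k = 0)
  C[2][2] = min over k of (A[2][0] + B[0][2] = 0 + -2 = -2, A[2][1] + B[1][2] = 7 + 6 = 13, A[2][2] + B[2][2] = 9 + 2 = 11) = -2 (attained at k = 0)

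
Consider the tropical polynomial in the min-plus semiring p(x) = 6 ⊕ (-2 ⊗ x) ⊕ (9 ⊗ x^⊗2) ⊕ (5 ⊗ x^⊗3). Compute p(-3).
p(-3) = -5

A tropical monomial a ⊗ x^⊗i evaluates to a + i · x. Evaluating each term at x = -3:
  Term 0 contributes 6 + 0 · -3 = 6
  Term 1 contributes -2 + 1 · -3 = -5
  Term 2 contributes 9 + 2 · -3 = 3
  Term 3 contributes 5 + 3 · -3 = -4
p(-3) = ⊕ of these = min[6, -5, 3, -4] = -5.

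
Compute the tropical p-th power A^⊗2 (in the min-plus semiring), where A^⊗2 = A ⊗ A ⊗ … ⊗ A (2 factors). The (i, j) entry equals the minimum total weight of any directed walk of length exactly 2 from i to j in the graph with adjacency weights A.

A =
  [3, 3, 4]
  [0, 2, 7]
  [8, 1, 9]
A^⊗2 =
  [3, 5, 7]
  [2, 3, 4]
  [1, 3, 8]

Each entry (A^⊗2)_ij equals the minimum over all length-2 walks i = v_0 → v_1 → … → v_2 = j of Σ_t A[v_t][v_{t+1}]. For example, for (i, j) = (0, 2) we minimise over 3 possible intermediate vertex sequences; the minimum is 7, attained along the walk 0 → 0 → 2.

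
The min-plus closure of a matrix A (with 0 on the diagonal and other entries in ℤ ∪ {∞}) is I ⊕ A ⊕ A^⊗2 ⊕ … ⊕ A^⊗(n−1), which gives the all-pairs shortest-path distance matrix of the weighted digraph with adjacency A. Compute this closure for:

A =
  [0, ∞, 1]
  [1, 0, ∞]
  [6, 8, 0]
Closure =
  [0, 9, 1]
  [1, 0, 2]
  [6, 8, 0]

This is the Floyd-Warshall all-pairs shortest-path computation. For each intermediate vertex k = 0, 1, …, 2, update dist[i][j] ← min(dist[i][j], dist[i][k] + dist[k][j]). The final matrix gives, for each (i, j), the minimum total weight of any directed path from i to j (possibly empty when i = j).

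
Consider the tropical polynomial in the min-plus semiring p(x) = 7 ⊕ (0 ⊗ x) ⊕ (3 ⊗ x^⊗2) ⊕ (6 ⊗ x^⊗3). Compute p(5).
p(5) = 5

A tropical monomial a ⊗ x^⊗i evaluates to a + i · x. Evaluating each term at x = 5:
  Term 0 contributes 7 + 0 · 5 = 7
  Term 1 contributes 0 + 1 · 5 = 5
  Term 2 contributes 3 + 2 · 5 = 13
  Term 3 contributes 6 + 3 · 5 = 21
p(5) = ⊕ of these = min[7, 5, 13, 21] = 5.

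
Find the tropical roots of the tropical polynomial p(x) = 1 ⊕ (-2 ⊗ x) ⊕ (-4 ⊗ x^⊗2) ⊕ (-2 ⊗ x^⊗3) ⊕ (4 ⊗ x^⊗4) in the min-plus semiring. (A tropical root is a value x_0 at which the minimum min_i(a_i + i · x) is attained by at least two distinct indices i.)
Roots: {-6, -2, 2, 3}

Each tropical root is a break point of the lower envelope of the lines y = a_i + i · x (there are 5 lines, with slopes 0, 1, ..., 4). Only the lines that attain the minimum somewhere contribute to roots; other lines are dominated. Here the surviving (envelope) indices are i = 4, i = 3, i = 2, i = 1, i = 0.
Intersections between consecutive envelope lines give the roots: for adjacent envelope indices i < j the intersection is x = (a_i − a_j) / (j − i). Reading off the sorted break points: {-6, -2, 2, 3}.
Verification: at each break x_0, at least two indices attain the minimum of min_i(a_i + i · x_0).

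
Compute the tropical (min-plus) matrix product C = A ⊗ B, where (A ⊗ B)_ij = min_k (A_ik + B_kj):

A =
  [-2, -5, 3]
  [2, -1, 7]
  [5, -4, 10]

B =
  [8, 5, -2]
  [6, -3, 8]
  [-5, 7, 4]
A ⊗ B =
  [-2, -8, -4]
  [2, -4, 0]
  [2, -7, 3]

Apply the min-plus product entry-by-entry:
  C[0][0] = min over k of (A[0][0] + B[0][0] = -2 + 8 = 6, A[0][1] + B[1][0] = -5 + 6 = 1, A[0][2] + B[2][0] = 3 + -5 = -2) = -2 (attained at k = 2)
  C[0][1] = min over k of (A[0][0] + B[0][1] = -2 + 5 = 3, A[0][1] + B[1][1] = -5 + -3 = -8, A[0][2] + B[2][1] = 3 + 7 = 10) = -8 (attained at k = 1)
  C[0][2] = min over k of (A[0][0] + B[0][2] = -2 + -2 = -4, A[0][1] + B[1][2] = -5 + 8 = 3, A[0][2] + B[2][2] = 3 + 4 = 7) = -4 (attained at k = 0)
  C[1][0] = min over k of (A[1][0] + B[0][0] = 2 + 8 = 10, A[1][1] + B[1][0] = -1 + 6 = 5, A[1][2] + B[2][0] = 7 + -5 = 2) = 2 (attained at k = 2)
  C[1][1] = min over k of (A[1][0] + B[0][1] = 2 + 5 = 7, A[1][1] + B[1][1] = -1 + -3 = -4, A[1][2] + B[2][1] = 7 + 7 = 14) = -4 (attained at k = 1)
  C[1][2] = min over k of (A[1][0] + B[0][2] = 2 + -2 = 0, A[1][1] + B[1][2] = -1 + 8 = 7, A[1][2] + B[2][2] = 7 + 4 = 11) = 0 (attained at k = 0)
  C[2][0] = min over k of (A[2][0] + B[0][0] = 5 + 8 = 13, A[2][1] + B[1][0] = -4 + 6 = 2, A[2][2] + B[2][0] = 10 + -5 = 5) = 2 (attained at k = 1)
  C[2][1] = min over k of (A[2][0] + B[0][1] = 5 + 5 = 10, A[2][1] + B[1][1] = -4 + -3 = -7, A[2][2] + B[2][1] = 10 + 7 = 17) = -7 (attained at k = 1)
  C[2][2] = min over k of (A[2][0] + B[0][2] = 5 + -2 = 3, A[2][1] + B[1][2] = -4 + 8 = 4, A[2][2] + B[2][2] = 10 + 4 = 14) = 3 (attained at k = 0)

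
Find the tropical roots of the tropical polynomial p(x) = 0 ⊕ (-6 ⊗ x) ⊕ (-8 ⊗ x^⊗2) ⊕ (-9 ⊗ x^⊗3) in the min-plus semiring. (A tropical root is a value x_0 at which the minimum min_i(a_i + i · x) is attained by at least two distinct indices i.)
Roots: {1, 2, 6}

Each tropical root is a break point of the lower envelope of the lines y = a_i + i · x (there are 4 lines, with slopes 0, 1, ..., 3). Only the lines that attain the minimum somewhere contribute to roots; other lines are dominated. Here the surviving (envelope) indices are i = 3, i = 2, i = 1, i = 0.
Intersections between consecutive envelope lines give the roots: for adjacent envelope indices i < j the intersection is x = (a_i − a_j) / (j − i). Reading off the sorted break points: {1, 2, 6}.
Verification: at each break x_0, at least two indices attain the minimum of min_i(a_i + i · x_0).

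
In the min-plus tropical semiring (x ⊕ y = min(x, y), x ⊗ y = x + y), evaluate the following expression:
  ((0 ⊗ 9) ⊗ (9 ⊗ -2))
((0 ⊗ 9) ⊗ (9 ⊗ -2)) = 16

Expand innermost to outermost. Recall ⊕ takes the minimum of its arguments and ⊗ takes their sum. Working out the expression ((0 ⊗ 9) ⊗ (9 ⊗ -2)) gives 16.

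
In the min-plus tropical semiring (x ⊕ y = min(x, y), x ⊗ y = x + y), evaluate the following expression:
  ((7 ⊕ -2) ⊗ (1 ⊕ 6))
((7 ⊕ -2) ⊗ (1 ⊕ 6)) = -1

Expand innermost to outermost. Recall ⊕ takes the minimum of its arguments and ⊗ takes their sum. Working out the expression ((7 ⊕ -2) ⊗ (1 ⊕ 6)) gives -1.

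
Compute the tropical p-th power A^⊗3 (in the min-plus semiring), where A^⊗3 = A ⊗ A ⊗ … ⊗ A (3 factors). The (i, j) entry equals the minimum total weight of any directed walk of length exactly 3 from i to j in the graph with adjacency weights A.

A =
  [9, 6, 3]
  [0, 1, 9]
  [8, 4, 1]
A^⊗3 =
  [7, 8, 5]
  [2, 3, 4]
  [5, 6, 3]

Each entry (A^⊗3)_ij equals the minimum over all length-3 walks i = v_0 → v_1 → … → v_3 = j of Σ_t A[v_t][v_{t+1}]. For example, for (i, j) = (0, 2) we minimise over 9 possible intermediate vertex sequences; the minimum is 5, attained along the walk 0 → 2 → 2 → 2.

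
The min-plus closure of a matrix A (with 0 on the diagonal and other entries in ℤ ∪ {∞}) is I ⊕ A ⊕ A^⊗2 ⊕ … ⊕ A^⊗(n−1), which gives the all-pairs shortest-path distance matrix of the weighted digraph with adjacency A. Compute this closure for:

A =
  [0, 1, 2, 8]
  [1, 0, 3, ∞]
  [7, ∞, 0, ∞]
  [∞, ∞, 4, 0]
Closure =
  [0, 1, 2, 8]
  [1, 0, 3, 9]
  [7, 8, 0, 15]
  [11, 12, 4, 0]

This is the Floyd-Warshall all-pairs shortest-path computation. For each intermediate vertex k = 0, 1, …, 3, update dist[i][j] ← min(dist[i][j], dist[i][k] + dist[k][j]). The final matrix gives, for each (i, j), the minimum total weight of any directed path from i to j (possibly empty when i = j).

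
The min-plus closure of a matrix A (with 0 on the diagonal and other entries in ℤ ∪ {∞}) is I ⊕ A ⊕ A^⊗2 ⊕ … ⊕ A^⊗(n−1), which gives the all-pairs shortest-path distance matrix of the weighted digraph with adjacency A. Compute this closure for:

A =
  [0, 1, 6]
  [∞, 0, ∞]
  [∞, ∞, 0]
Closure =
  [0, 1, 6]
  [∞, 0, ∞]
  [∞, ∞, 0]

This is the Floyd-Warshall all-pairs shortest-path computation. For each intermediate vertex k = 0, 1, …, 2, update dist[i][j] ← min(dist[i][j], dist[i][k] + dist[k][j]). The final matrix gives, for each (i, j), the minimum total weight of any directed path from i to j (possibly empty when i = j).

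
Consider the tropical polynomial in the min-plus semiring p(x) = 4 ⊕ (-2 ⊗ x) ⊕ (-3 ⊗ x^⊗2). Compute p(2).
p(2) = 0

A tropical monomial a ⊗ x^⊗i evaluates to a + i · x. Evaluating each term at x = 2:
  Term 0 contributes 4 + 0 · 2 = 4
  Term 1 contributes -2 + 1 · 2 = 0
  Term 2 contributes -3 + 2 · 2 = 1
p(2) = ⊕ of these = min[4, 0, 1] = 0.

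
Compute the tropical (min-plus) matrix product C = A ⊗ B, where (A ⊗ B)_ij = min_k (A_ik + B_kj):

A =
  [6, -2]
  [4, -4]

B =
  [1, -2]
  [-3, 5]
A ⊗ B =
  [-5, 3]
  [-7, 1]

Apply the min-plus product entry-by-entry:
  C[0][0] = min over k of (A[0][0] + B[0][0] = 6 + 1 = 7, A[0][1] + B[1][0] = -2 + -3 = -5) = -5 (attained at k = 1)
  C[0][1] = min over k of (A[0][0] + B[0][1] = 6 + -2 = 4, A[0][1] + B[1][1] = -2 + 5 = 3) = 3 (attained at k = 1)
  C[1][0] = min over k of (A[1][0] + B[0][0] = 4 + 1 = 5, A[1][1] + B[1][0] = -4 + -3 = -7) = -7 (attained at k = 1)
  C[1][1] = min over k of (A[1][0] + B[0][1] = 4 + -2 = 2, A[1][1] + B[1][1] = -4 + 5 = 1) = 1 (attained at k = 1)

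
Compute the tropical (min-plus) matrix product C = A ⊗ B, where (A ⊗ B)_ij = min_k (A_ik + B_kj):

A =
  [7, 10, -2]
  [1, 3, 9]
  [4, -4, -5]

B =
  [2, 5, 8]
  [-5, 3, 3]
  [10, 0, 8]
A ⊗ B =
  [5, -2, 6]
  [-2, 6, 6]
  [-9, -5, -1]

Apply the min-plus product entry-by-entry:
  C[0][0] = min over k of (A[0][0] + B[0][0] = 7 + 2 = 9, A[0][1] + B[1][0] = 10 + -5 = 5, A[0][2] + B[2][0] = -2 + 10 = 8) = 5 (attained at k = 1)
  C[0][1] = min over k of (A[0][0] + B[0][1] = 7 + 5 = 12, A[0][1] + B[1][1] = 10 + 3 = 13, A[0][2] + B[2][1] = -2 + 0 = -2) = -2 (attained at k = 2)
  C[0][2] = min over k of (A[0][0] + B[0][2] = 7 + 8 = 15, A[0][1] + B[1][2] = 10 + 3 = 13, A[0][2] + B[2][2] = -2 + 8 = 6) = 6 (attained at k = 2)
  C[1][0] = min over k of (A[1][0] + B[0][0] = 1 + 2 = 3, A[1][1] + B[1][0] = 3 + -5 = -2, A[1][2] + B[2][0] = 9 + 10 = 19) = -2 (attained at k = 1)
  C[1][1] = min over k of (A[1][0] + B[0][1] = 1 + 5 = 6, A[1][1] + B[1][1] = 3 + 3 = 6, A[1][2] + B[2][1] = 9 + 0 = 9) = 6 (attained at k = 0)
  C[1][2] = min over k of (A[1][0] + B[0][2] = 1 + 8 = 9, A[1][1] + B[1][2] = 3 + 3 = 6, A[1][2] + B[2][2] = 9 + 8 = 17) = 6 (attained at k = 1)
  C[2][0] = min over k of (A[2][0] + B[0][0] = 4 + 2 = 6, A[2][1] + B[1][0] = -4 + -5 = -9, A[2][2] + B[2][0] = -5 + 10 = 5) = -9 (attained at k = 1)
  C[2][1] = min over k of (A[2][0] + B[0][1] = 4 + 5 = 9, A[2][1] + B[1][1] = -4 + 3 = -1, A[2][2] + B[2][1] = -5 + 0 = -5) = -5 (attained at k = 2)
  C[2][2] = min over k of (A[2][0] + B[0][2] = 4 + 8 = 12, A[2][1] + B[1][2] = -4 + 3 = -1, A[2][2] + B[2][2] = -5 + 8 = 3) = -1 (attained at k = 1)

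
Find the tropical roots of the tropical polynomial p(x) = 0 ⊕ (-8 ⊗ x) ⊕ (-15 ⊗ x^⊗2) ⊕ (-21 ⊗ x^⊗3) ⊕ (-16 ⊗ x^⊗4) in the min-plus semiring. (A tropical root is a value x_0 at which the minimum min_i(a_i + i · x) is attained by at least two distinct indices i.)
Roots: {-5, 6, 7, 8}

Each tropical root is a break point of the lower envelope of the lines y = a_i + i · x (there are 5 lines, with slopes 0, 1, ..., 4). Only the lines that attain the minimum somewhere contribute to roots; other lines are dominated. Here the surviving (envelope) indices are i = 4, i = 3, i = 2, i = 1, i = 0.
Intersections between consecutive envelope lines give the roots: for adjacent envelope indices i < j the intersection is x = (a_i − a_j) / (j − i). Reading off the sorted break points: {-5, 6, 7, 8}.
Verification: at each break x_0, at least two indices attain the minimum of min_i(a_i + i · x_0).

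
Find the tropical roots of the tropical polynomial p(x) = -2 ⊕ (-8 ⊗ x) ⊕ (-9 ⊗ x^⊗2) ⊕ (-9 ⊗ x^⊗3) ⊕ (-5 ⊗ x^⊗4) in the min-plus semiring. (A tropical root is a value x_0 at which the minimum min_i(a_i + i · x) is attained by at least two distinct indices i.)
Roots: {-4, 0, 1, 6}

Each tropical root is a break point of the lower envelope of the lines y = a_i + i · x (there are 5 lines, with slopes 0, 1, ..., 4). Only the lines that attain the minimum somewhere contribute to roots; other lines are dominated. Here the surviving (envelope) indices are i = 4, i = 3, i = 2, i = 1, i = 0.
Intersections between consecutive envelope lines give the roots: for adjacent envelope indices i < j the intersection is x = (a_i − a_j) / (j − i). Reading off the sorted break points: {-4, 0, 1, 6}.
Verification: at each break x_0, at least two indices attain the minimum of min_i(a_i + i · x_0).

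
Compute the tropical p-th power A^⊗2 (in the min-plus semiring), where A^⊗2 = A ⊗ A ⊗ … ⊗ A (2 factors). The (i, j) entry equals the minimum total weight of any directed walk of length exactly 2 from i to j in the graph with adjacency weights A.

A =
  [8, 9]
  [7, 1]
A^⊗2 =
  [16, 10]
  [8, 2]

Each entry (A^⊗2)_ij equals the minimum over all length-2 walks i = v_0 → v_1 → … → v_2 = j of Σ_t A[v_t][v_{t+1}]. For example, for (i, j) = (0, 1) we minimise over 2 possible intermediate vertex sequences; the minimum is 10, attained along the walk 0 → 1 → 1.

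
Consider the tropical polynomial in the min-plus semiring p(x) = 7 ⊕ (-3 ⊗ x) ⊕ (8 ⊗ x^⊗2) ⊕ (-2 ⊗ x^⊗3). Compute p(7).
p(7) = 4

A tropical monomial a ⊗ x^⊗i evaluates to a + i · x. Evaluating each term at x = 7:
  Term 0 contributes 7 + 0 · 7 = 7
  Term 1 contributes -3 + 1 · 7 = 4
  Term 2 contributes 8 + 2 · 7 = 22
  Term 3 contributes -2 + 3 · 7 = 19
p(7) = ⊕ of these = min[7, 4, 22, 19] = 4.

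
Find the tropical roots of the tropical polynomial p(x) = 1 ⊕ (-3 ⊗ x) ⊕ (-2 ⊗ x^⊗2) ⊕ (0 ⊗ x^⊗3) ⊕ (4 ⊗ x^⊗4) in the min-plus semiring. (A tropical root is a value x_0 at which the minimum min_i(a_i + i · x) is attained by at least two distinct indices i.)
Roots: {-4, -2, -1, 4}

Each tropical root is a break point of the lower envelope of the lines y = a_i + i · x (there are 5 lines, with slopes 0, 1, ..., 4). Only the lines that attain the minimum somewhere contribute to roots; other lines are dominated. Here the surviving (envelope) indices are i = 4, i = 3, i = 2, i = 1, i = 0.
Intersections between consecutive envelope lines give the roots: for adjacent envelope indices i < j the intersection is x = (a_i − a_j) / (j − i). Reading off the sorted break points: {-4, -2, -1, 4}.
Verification: at each break x_0, at least two indices attain the minimum of min_i(a_i + i · x_0).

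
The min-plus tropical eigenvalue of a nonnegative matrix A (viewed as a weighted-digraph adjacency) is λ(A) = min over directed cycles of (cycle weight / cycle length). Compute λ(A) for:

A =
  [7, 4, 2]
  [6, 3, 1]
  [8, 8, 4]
λ(A) = 3

Enumerate directed cycles and compute their means (weight / length). Sample:
  cycle 0 → 0: weight = 7, length = 1, mean = 7/1 ≈ 7.000
  cycle 1 → 1: weight = 3, length = 1, mean = 3/1 ≈ 3.000
  cycle 2 → 2: weight = 4, length = 1, mean = 4/1 ≈ 4.000
  cycle 0 → 1 → 0: weight = 10, length = 2, mean = 10/2 ≈ 5.000
  cycle 0 → 2 → 0: weight = 10, length = 2, mean = 10/2 ≈ 5.000
  cycle 1 → 0 → 1: weight = 10, length = 2, mean = 10/2 ≈ 5.000
Minimum mean = 3.000, attained e.g. along the cycle 1 → 1 with weight 3 and length 1. So λ(A) = 3/1 = 3.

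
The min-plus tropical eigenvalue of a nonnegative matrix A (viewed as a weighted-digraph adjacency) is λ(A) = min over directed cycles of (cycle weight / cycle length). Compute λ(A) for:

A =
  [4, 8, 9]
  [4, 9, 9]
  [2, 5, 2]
λ(A) = 2

Enumerate directed cycles and compute their means (weight / length). Sample:
  cycle 0 → 0: weight = 4, length = 1, mean = 4/1 ≈ 4.000
  cycle 1 → 1: weight = 9, length = 1, mean = 9/1 ≈ 9.000
  cycle 2 → 2: weight = 2, length = 1, mean = 2/1 ≈ 2.000
  cycle 0 → 1 → 0: weight = 12, length = 2, mean = 12/2 ≈ 6.000
  cycle 0 → 2 → 0: weight = 11, length = 2, mean = 11/2 ≈ 5.500
  cycle 1 → 0 → 1: weight = 12, length = 2, mean = 12/2 ≈ 6.000
Minimum mean = 2.000, attained e.g. along the cycle 2 → 2 with weight 2 and length 1. So λ(A) = 2/1 = 2.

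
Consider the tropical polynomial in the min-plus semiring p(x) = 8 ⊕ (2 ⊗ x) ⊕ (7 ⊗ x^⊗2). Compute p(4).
p(4) = 6

A tropical monomial a ⊗ x^⊗i evaluates to a + i · x. Evaluating each term at x = 4:
  Term 0 contributes 8 + 0 · 4 = 8
  Term 1 contributes 2 + 1 · 4 = 6
  Term 2 contributes 7 + 2 · 4 = 15
p(4) = ⊕ of these = min[8, 6, 15] = 6.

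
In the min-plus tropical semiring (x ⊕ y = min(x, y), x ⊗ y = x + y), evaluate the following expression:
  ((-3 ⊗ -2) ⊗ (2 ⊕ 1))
((-3 ⊗ -2) ⊗ (2 ⊕ 1)) = -4

Expand innermost to outermost. Recall ⊕ takes the minimum of its arguments and ⊗ takes their sum. Working out the expression ((-3 ⊗ -2) ⊗ (2 ⊕ 1)) gives -4.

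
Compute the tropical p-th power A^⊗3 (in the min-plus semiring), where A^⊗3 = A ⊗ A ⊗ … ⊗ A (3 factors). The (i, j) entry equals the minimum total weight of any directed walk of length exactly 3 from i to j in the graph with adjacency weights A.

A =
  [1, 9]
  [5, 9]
A^⊗3 =
  [3, 11]
  [7, 15]

Each entry (A^⊗3)_ij equals the minimum over all length-3 walks i = v_0 → v_1 → … → v_3 = j of Σ_t A[v_t][v_{t+1}]. For example, for (i, j) = (0, 1) we minimise over 4 possible intermediate vertex sequences; the minimum is 11, attained along the walk 0 → 0 → 0 → 1.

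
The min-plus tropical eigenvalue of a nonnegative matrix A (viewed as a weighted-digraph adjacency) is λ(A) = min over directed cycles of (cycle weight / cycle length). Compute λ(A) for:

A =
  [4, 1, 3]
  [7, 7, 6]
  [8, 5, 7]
λ(A) = 4

Enumerate directed cycles and compute their means (weight / length). Sample:
  cycle 0 → 0: weight = 4, length = 1, mean = 4/1 ≈ 4.000
  cycle 1 → 1: weight = 7, length = 1, mean = 7/1 ≈ 7.000
  cycle 2 → 2: weight = 7, length = 1, mean = 7/1 ≈ 7.000
  cycle 0 → 1 → 0: weight = 8, length = 2, mean = 8/2 ≈ 4.000
  cycle 0 → 2 → 0: weight = 11, length = 2, mean = 11/2 ≈ 5.500
  cycle 1 → 0 → 1: weight = 8, length = 2, mean = 8/2 ≈ 4.000
Minimum mean = 4.000, attained e.g. along the cycle 0 → 0 with weight 4 and length 1. So λ(A) = 4/1 = 4.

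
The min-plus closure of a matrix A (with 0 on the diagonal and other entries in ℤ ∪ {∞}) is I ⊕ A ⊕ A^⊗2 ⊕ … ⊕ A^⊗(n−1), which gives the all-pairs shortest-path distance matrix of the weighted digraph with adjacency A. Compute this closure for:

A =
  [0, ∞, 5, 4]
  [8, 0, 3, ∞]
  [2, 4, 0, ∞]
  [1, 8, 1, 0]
Closure =
  [0, 9, 5, 4]
  [5, 0, 3, 9]
  [2, 4, 0, 6]
  [1, 5, 1, 0]

This is the Floyd-Warshall all-pairs shortest-path computation. For each intermediate vertex k = 0, 1, …, 3, update dist[i][j] ← min(dist[i][j], dist[i][k] + dist[k][j]). The final matrix gives, for each (i, j), the minimum total weight of any directed path from i to j (possibly empty when i = j).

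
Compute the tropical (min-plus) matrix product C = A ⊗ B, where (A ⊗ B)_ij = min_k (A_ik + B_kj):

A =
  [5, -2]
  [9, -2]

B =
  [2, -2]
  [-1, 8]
A ⊗ B =
  [-3, 3]
  [-3, 6]

Apply the min-plus product entry-by-entry:
  C[0][0] = min over k of (A[0][0] + B[0][0] = 5 + 2 = 7, A[0][1] + B[1][0] = -2 + -1 = -3) = -3 (attained at k = 1)
  C[0][1] = min over k of (A[0][0] + B[0][1] = 5 + -2 = 3, A[0][1] + B[1][1] = -2 + 8 = 6) = 3 (attained at k = 0)
  C[1][0] = min over k of (A[1][0] + B[0][0] = 9 + 2 = 11, A[1][1] + B[1][0] = -2 + -1 = -3) = -3 (attained at k = 1)
  C[1][1] = min over k of (A[1][0] + B[0][1] = 9 + -2 = 7, A[1][1] + B[1][1] = -2 + 8 = 6) = 6 (attained at k = 1)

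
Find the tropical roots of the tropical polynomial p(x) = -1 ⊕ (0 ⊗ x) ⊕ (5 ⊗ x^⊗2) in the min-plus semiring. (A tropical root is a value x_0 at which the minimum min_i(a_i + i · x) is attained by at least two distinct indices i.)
Roots: {-5, -1}

Each tropical root is a break point of the lower envelope of the lines y = a_i + i · x (there are 3 lines, with slopes 0, 1, ..., 2). Only the lines that attain the minimum somewhere contribute to roots; other lines are dominated. Here the surviving (envelope) indices are i = 2, i = 1, i = 0.
Intersections between consecutive envelope lines give the roots: for adjacent envelope indices i < j the intersection is x = (a_i − a_j) / (j − i). Reading off the sorted break points: {-5, -1}.
Verification: at each break x_0, at least two indices attain the minimum of min_i(a_i + i · x_0).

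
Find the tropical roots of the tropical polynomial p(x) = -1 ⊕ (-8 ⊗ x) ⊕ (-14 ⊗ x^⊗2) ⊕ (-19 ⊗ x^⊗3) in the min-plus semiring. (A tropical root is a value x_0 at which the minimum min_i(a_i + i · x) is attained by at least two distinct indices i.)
Roots: {5, 6, 7}

Each tropical root is a break point of the lower envelope of the lines y = a_i + i · x (there are 4 lines, with slopes 0, 1, ..., 3). Only the lines that attain the minimum somewhere contribute to roots; other lines are dominated. Here the surviving (envelope) indices are i = 3, i = 2, i = 1, i = 0.
Intersections between consecutive envelope lines give the roots: for adjacent envelope indices i < j the intersection is x = (a_i − a_j) / (j − i). Reading off the sorted break points: {5, 6, 7}.
Verification: at each break x_0, at least two indices attain the minimum of min_i(a_i + i · x_0).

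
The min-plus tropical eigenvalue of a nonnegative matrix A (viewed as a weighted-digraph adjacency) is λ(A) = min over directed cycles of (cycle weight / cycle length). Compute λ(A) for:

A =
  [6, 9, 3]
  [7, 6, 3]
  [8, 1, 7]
λ(A) = 2

Enumerate directed cycles and compute their means (weight / length). Sample:
  cycle 0 → 0: weight = 6, length = 1, mean = 6/1 ≈ 6.000
  cycle 1 → 1: weight = 6, length = 1, mean = 6/1 ≈ 6.000
  cycle 2 → 2: weight = 7, length = 1, mean = 7/1 ≈ 7.000
  cycle 0 → 1 → 0: weight = 16, length = 2, mean = 16/2 ≈ 8.000
  cycle 0 → 2 → 0: weight = 11, length = 2, mean = 11/2 ≈ 5.500
  cycle 1 → 0 → 1: weight = 16, length = 2, mean = 16/2 ≈ 8.000
Minimum mean = 2.000, attained e.g. along the cycle 1 → 2 → 1 with weight 4 and length 2. So λ(A) = 4/2 = 2.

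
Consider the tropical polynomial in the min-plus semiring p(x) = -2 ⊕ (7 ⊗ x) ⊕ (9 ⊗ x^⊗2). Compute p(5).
p(5) = -2

A tropical monomial a ⊗ x^⊗i evaluates to a + i · x. Evaluating each term at x = 5:
  Term 0 contributes -2 + 0 · 5 = -2
  Term 1 contributes 7 + 1 · 5 = 12
  Term 2 contributes 9 + 2 · 5 = 19
p(5) = ⊕ of these = min[-2, 12, 19] = -2.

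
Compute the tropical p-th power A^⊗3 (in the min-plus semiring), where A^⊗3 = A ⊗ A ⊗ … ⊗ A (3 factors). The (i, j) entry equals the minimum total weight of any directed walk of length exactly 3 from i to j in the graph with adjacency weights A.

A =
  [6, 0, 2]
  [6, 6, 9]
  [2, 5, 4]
A^⊗3 =
  [8, 4, 6]
  [10, 11, 12]
  [6, 6, 8]

Each entry (A^⊗3)_ij equals the minimum over all length-3 walks i = v_0 → v_1 → … → v_3 = j of Σ_t A[v_t][v_{t+1}]. For example, for (i, j) = (0, 2) we minimise over 9 possible intermediate vertex sequences; the minimum is 6, attained along the walk 0 → 2 → 0 → 2.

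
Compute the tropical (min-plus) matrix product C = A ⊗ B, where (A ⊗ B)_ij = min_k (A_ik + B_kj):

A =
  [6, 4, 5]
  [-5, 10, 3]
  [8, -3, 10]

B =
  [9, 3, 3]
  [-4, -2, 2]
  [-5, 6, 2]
A ⊗ B =
  [0, 2, 6]
  [-2, -2, -2]
  [-7, -5, -1]

Apply the min-plus product entry-by-entry:
  C[0][0] = min over k of (A[0][0] + B[0][0] = 6 + 9 = 15, A[0][1] + B[1][0] = 4 + -4 = 0, A[0][2] + B[2][0] = 5 + -5 = 0) = 0 (attained at k = 1)
  C[0][1] = min over k of (A[0][0] + B[0][1] = 6 + 3 = 9, A[0][1] + B[1][1] = 4 + -2 = 2, A[0][2] + B[2][1] = 5 + 6 = 11) = 2 (attained at k = 1)
  C[0][2] = min over k of (A[0][0] + B[0][2] = 6 + 3 = 9, A[0][1] + B[1][2] = 4 + 2 = 6, A[0][2] + B[2][2] = 5 + 2 = 7) = 6 (attained at k = 1)
  C[1][0] = min over k of (A[1][0] + B[0][0] = -5 + 9 = 4, A[1][1] + B[1][0] = 10 + -4 = 6, A[1][2] + B[2][0] = 3 + -5 = -2) = -2 (attained at k = 2)
  C[1][1] = min over k of (A[1][0] + B[0][1] = -5 + 3 = -2, A[1][1] + B[1][1] = 10 + -2 = 8, A[1][2] + B[2][1] = 3 + 6 = 9) = -2 (attained at k = 0)
  C[1][2] = min over k of (A[1][0] + B[0][2] = -5 + 3 = -2, A[1][1] + B[1][2] = 10 + 2 = 12, A[1][2] + B[2][2] = 3 + 2 = 5) = -2 (attained at k = 0)
  C[2][0] = min over k of (A[2][0] + B[0][0] = 8 + 9 = 17, A[2][1] + B[1][0] = -3 + -4 = -7, A[2][2] + B[2][0] = 10 + -5 = 5) = -7 (attained at k = 1)
  C[2][1] = min over k of (A[2][0] + B[0][1] = 8 + 3 = 11, A[2][1] + B[1][1] = -3 + -2 = -5, A[2][2] + B[2][1] = 10 + 6 = 16) = -5 (attained at k = 1)
  C[2][2] = min over k of (A[2][0] + B[0][2] = 8 + 3 = 11, A[2][1] + B[1][2] = -3 + 2 = -1, A[2][2] + B[2][2] = 10 + 2 = 12) = -1 (attained at k = 1)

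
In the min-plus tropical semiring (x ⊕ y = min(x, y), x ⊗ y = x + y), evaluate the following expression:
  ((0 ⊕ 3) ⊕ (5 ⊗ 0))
((0 ⊕ 3) ⊕ (5 ⊗ 0)) = 0

Expand innermost to outermost. Recall ⊕ takes the minimum of its arguments and ⊗ takes their sum. Working out the expression ((0 ⊕ 3) ⊕ (5 ⊗ 0)) gives 0.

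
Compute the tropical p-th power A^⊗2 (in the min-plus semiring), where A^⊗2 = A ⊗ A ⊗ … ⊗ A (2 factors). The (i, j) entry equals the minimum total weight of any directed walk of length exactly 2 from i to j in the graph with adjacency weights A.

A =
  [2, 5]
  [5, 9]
A^⊗2 =
  [4, 7]
  [7, 10]

Each entry (A^⊗2)_ij equals the minimum over all length-2 walks i = v_0 → v_1 → … → v_2 = j of Σ_t A[v_t][v_{t+1}]. For example, for (i, j) = (0, 1) we minimise over 2 possible intermediate vertex sequences; the minimum is 7, attained along the walk 0 → 0 → 1.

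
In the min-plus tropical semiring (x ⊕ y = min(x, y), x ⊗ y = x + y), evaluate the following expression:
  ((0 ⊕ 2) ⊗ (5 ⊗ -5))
((0 ⊕ 2) ⊗ (5 ⊗ -5)) = 0

Expand innermost to outermost. Recall ⊕ takes the minimum of its arguments and ⊗ takes their sum. Working out the expression ((0 ⊕ 2) ⊗ (5 ⊗ -5)) gives 0.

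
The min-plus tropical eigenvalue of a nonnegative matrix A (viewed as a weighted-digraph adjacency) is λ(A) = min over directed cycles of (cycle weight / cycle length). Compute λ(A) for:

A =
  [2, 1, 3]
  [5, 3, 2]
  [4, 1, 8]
λ(A) = 3/2

Enumerate directed cycles and compute their means (weight / length). Sample:
  cycle 0 → 0: weight = 2, length = 1, mean = 2/1 ≈ 2.000
  cycle 1 → 1: weight = 3, length = 1, mean = 3/1 ≈ 3.000
  cycle 2 → 2: weight = 8, length = 1, mean = 8/1 ≈ 8.000
  cycle 0 → 1 → 0: weight = 6, length = 2, mean = 6/2 ≈ 3.000
  cycle 0 → 2 → 0: weight = 7, length = 2, mean = 7/2 ≈ 3.500
  cycle 1 → 0 → 1: weight = 6, length = 2, mean = 6/2 ≈ 3.000
Minimum mean = 1.500, attained e.g. along the cycle 1 → 2 → 1 with weight 3 and length 2. So λ(A) = 3/2 = 3/2.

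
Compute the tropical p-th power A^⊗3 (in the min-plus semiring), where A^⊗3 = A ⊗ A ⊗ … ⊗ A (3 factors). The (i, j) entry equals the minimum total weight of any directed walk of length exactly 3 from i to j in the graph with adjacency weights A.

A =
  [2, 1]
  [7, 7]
A^⊗3 =
  [6, 5]
  [11, 10]

Each entry (A^⊗3)_ij equals the minimum over all length-3 walks i = v_0 → v_1 → … → v_3 = j of Σ_t A[v_t][v_{t+1}]. For example, for (i, j) = (0, 1) we minimise over 4 possible intermediate vertex sequences; the minimum is 5, attained along the walk 0 → 0 → 0 → 1.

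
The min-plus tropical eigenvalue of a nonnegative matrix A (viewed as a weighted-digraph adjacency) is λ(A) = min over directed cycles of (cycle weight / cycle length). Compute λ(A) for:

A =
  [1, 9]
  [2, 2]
λ(A) = 1

Enumerate directed cycles and compute their means (weight / length). Sample:
  cycle 0 → 0: weight = 1, length = 1, mean = 1/1 ≈ 1.000
  cycle 1 → 1: weight = 2, length = 1, mean = 2/1 ≈ 2.000
  cycle 0 → 1 → 0: weight = 11, length = 2, mean = 11/2 ≈ 5.500
  cycle 1 → 0 → 1: weight = 11, length = 2, mean = 11/2 ≈ 5.500
Minimum mean = 1.000, attained e.g. along the cycle 0 → 0 with weight 1 and length 1. So λ(A) = 1/1 = 1.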